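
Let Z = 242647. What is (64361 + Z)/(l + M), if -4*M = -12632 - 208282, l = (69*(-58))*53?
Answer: -15744/8045 ≈ -1.9570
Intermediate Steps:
l = -212106 (l = -4002*53 = -212106)
M = 110457/2 (M = -(-12632 - 208282)/4 = -1/4*(-220914) = 110457/2 ≈ 55229.)
(64361 + Z)/(l + M) = (64361 + 242647)/(-212106 + 110457/2) = 307008/(-313755/2) = 307008*(-2/313755) = -15744/8045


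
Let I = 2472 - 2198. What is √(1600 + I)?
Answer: √1874 ≈ 43.290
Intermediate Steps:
I = 274
√(1600 + I) = √(1600 + 274) = √1874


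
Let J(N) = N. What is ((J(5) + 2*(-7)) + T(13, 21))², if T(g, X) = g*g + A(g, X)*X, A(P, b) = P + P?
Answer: 498436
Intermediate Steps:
A(P, b) = 2*P
T(g, X) = g² + 2*X*g (T(g, X) = g*g + (2*g)*X = g² + 2*X*g)
((J(5) + 2*(-7)) + T(13, 21))² = ((5 + 2*(-7)) + 13*(13 + 2*21))² = ((5 - 14) + 13*(13 + 42))² = (-9 + 13*55)² = (-9 + 715)² = 706² = 498436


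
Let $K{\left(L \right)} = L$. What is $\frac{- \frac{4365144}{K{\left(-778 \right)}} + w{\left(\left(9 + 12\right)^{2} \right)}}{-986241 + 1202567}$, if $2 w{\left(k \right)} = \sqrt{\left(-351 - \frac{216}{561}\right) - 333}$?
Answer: $\frac{1091286}{42075407} + \frac{9 i \sqrt{73865}}{40452962} \approx 0.025936 + 6.0466 \cdot 10^{-5} i$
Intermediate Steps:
$w{\left(k \right)} = \frac{9 i \sqrt{73865}}{187}$ ($w{\left(k \right)} = \frac{\sqrt{\left(-351 - \frac{216}{561}\right) - 333}}{2} = \frac{\sqrt{\left(-351 - \frac{72}{187}\right) - 333}}{2} = \frac{\sqrt{- \frac{65709}{187} - 333}}{2} = \frac{\sqrt{- \frac{127980}{187}}}{2} = \frac{\frac{18}{187} i \sqrt{73865}}{2} = \frac{9 i \sqrt{73865}}{187}$)
$\frac{- \frac{4365144}{K{\left(-778 \right)}} + w{\left(\left(9 + 12\right)^{2} \right)}}{-986241 + 1202567} = \frac{- \frac{4365144}{-778} + \frac{9 i \sqrt{73865}}{187}}{-986241 + 1202567} = \frac{\left(-4365144\right) \left(- \frac{1}{778}\right) + \frac{9 i \sqrt{73865}}{187}}{216326} = \left(\frac{2182572}{389} + \frac{9 i \sqrt{73865}}{187}\right) \frac{1}{216326} = \frac{1091286}{42075407} + \frac{9 i \sqrt{73865}}{40452962}$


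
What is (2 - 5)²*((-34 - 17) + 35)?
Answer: -144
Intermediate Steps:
(2 - 5)²*((-34 - 17) + 35) = (-3)²*(-51 + 35) = 9*(-16) = -144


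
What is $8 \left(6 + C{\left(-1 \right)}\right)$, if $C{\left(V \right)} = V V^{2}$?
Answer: $40$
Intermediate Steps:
$C{\left(V \right)} = V^{3}$
$8 \left(6 + C{\left(-1 \right)}\right) = 8 \left(6 + \left(-1\right)^{3}\right) = 8 \left(6 - 1\right) = 8 \cdot 5 = 40$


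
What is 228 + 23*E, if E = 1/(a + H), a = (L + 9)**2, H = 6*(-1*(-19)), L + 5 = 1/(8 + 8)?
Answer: 7623140/33409 ≈ 228.18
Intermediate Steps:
L = -79/16 (L = -5 + 1/(8 + 8) = -5 + 1/16 = -79/16 ≈ -4.9375)
H = 114 (H = 6*19 = 114)
a = 4225/256 (a = (-79/16 + 9)**2 = (65/16)**2 = 4225/256 ≈ 16.504)
E = 256/33409 (E = 1/(4225/256 + 114) = 1/(33409/256) = 256/33409 ≈ 0.0076626)
228 + 23*E = 228 + 23*(256/33409) = 228 + 5888/33409 = 7623140/33409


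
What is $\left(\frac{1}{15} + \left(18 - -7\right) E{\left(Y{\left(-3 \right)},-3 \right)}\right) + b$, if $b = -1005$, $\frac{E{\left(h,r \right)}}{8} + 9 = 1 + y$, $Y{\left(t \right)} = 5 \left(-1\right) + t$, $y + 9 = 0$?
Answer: $- \frac{66074}{15} \approx -4404.9$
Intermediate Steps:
$y = -9$ ($y = -9 + 0 = -9$)
$Y{\left(t \right)} = -5 + t$
$E{\left(h,r \right)} = -136$ ($E{\left(h,r \right)} = -72 + 8 \left(1 - 9\right) = -72 + 8 \left(-8\right) = -72 - 64 = -136$)
$\left(\frac{1}{15} + \left(18 - -7\right) E{\left(Y{\left(-3 \right)},-3 \right)}\right) + b = \left(\frac{1}{15} + \left(18 - -7\right) \left(-136\right)\right) - 1005 = \left(\frac{1}{15} + \left(18 + 7\right) \left(-136\right)\right) - 1005 = \left(\frac{1}{15} + 25 \left(-136\right)\right) - 1005 = \left(\frac{1}{15} - 3400\right) - 1005 = - \frac{50999}{15} - 1005 = - \frac{66074}{15}$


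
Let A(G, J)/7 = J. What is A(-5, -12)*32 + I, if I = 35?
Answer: -2653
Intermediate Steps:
A(G, J) = 7*J
A(-5, -12)*32 + I = (7*(-12))*32 + 35 = -84*32 + 35 = -2688 + 35 = -2653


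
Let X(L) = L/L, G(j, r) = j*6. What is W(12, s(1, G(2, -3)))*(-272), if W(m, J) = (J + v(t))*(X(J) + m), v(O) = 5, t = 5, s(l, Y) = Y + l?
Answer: -63648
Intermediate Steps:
G(j, r) = 6*j
X(L) = 1
W(m, J) = (1 + m)*(5 + J) (W(m, J) = (J + 5)*(1 + m) = (5 + J)*(1 + m) = (1 + m)*(5 + J))
W(12, s(1, G(2, -3)))*(-272) = (5 + (6*2 + 1) + 5*12 + (6*2 + 1)*12)*(-272) = (5 + (12 + 1) + 60 + (12 + 1)*12)*(-272) = (5 + 13 + 60 + 13*12)*(-272) = (5 + 13 + 60 + 156)*(-272) = 234*(-272) = -63648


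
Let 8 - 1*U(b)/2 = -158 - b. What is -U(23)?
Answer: -378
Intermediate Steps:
U(b) = 332 + 2*b (U(b) = 16 - 2*(-158 - b) = 16 + (316 + 2*b) = 332 + 2*b)
-U(23) = -(332 + 2*23) = -(332 + 46) = -1*378 = -378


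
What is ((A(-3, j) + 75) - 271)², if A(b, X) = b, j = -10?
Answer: 39601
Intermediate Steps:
((A(-3, j) + 75) - 271)² = ((-3 + 75) - 271)² = (72 - 271)² = (-199)² = 39601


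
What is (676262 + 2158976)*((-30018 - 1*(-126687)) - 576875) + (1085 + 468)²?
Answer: -1361495887219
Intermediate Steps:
(676262 + 2158976)*((-30018 - 1*(-126687)) - 576875) + (1085 + 468)² = 2835238*((-30018 + 126687) - 576875) + 1553² = 2835238*(96669 - 576875) + 2411809 = 2835238*(-480206) + 2411809 = -1361498299028 + 2411809 = -1361495887219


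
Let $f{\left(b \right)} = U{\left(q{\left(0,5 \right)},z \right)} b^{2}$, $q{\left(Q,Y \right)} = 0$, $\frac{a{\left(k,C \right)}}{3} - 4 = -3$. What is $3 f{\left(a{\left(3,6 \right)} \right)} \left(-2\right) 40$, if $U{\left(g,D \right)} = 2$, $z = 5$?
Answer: $-4320$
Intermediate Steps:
$a{\left(k,C \right)} = 3$ ($a{\left(k,C \right)} = 12 + 3 \left(-3\right) = 12 - 9 = 3$)
$f{\left(b \right)} = 2 b^{2}$
$3 f{\left(a{\left(3,6 \right)} \right)} \left(-2\right) 40 = 3 \cdot 2 \cdot 3^{2} \left(-2\right) 40 = 3 \cdot 2 \cdot 9 \left(-2\right) 40 = 3 \cdot 18 \left(-2\right) 40 = 54 \left(-2\right) 40 = \left(-108\right) 40 = -4320$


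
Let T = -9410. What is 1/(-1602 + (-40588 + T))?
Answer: -1/51600 ≈ -1.9380e-5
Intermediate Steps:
1/(-1602 + (-40588 + T)) = 1/(-1602 + (-40588 - 9410)) = 1/(-1602 - 49998) = 1/(-51600) = -1/51600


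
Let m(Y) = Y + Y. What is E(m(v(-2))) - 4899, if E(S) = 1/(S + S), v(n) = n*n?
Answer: -78383/16 ≈ -4898.9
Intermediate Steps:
v(n) = n²
m(Y) = 2*Y
E(S) = 1/(2*S)
E(m(v(-2))) - 4899 = 1/(2*((2*(-2)²))) - 4899 = 1/(2*((2*4))) - 4899 = (½)/8 - 4899 = (½)*(⅛) - 4899 = 1/16 - 4899 = -78383/16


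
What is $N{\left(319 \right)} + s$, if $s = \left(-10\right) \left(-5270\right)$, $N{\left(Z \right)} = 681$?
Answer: $53381$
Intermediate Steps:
$s = 52700$
$N{\left(319 \right)} + s = 681 + 52700 = 53381$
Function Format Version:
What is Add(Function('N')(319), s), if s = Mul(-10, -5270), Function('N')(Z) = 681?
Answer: 53381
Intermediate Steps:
s = 52700
Add(Function('N')(319), s) = Add(681, 52700) = 53381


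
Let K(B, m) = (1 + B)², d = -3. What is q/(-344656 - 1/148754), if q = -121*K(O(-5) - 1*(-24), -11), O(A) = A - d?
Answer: 9521594786/51268958625 ≈ 0.18572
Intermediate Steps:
O(A) = 3 + A (O(A) = A - 1*(-3) = A + 3 = 3 + A)
q = -64009 (q = -121*(1 + ((3 - 5) - 1*(-24)))² = -121*(1 + (-2 + 24))² = -121*(1 + 22)² = -121*23² = -121*529 = -64009)
q/(-344656 - 1/148754) = -64009/(-344656 - 1/148754) = -64009/(-51268958625/148754) = -64009*(-148754/51268958625) = 9521594786/51268958625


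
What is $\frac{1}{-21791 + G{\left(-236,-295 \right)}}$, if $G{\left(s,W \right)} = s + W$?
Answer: $- \frac{1}{22322} \approx -4.4799 \cdot 10^{-5}$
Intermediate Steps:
$G{\left(s,W \right)} = W + s$
$\frac{1}{-21791 + G{\left(-236,-295 \right)}} = \frac{1}{-21791 - 531} = \frac{1}{-22322} = - \frac{1}{22322}$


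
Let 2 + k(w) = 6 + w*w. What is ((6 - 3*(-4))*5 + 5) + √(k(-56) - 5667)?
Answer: 95 + 19*I*√7 ≈ 95.0 + 50.269*I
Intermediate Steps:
k(w) = 4 + w² (k(w) = -2 + (6 + w*w) = -2 + (6 + w²) = 4 + w²)
((6 - 3*(-4))*5 + 5) + √(k(-56) - 5667) = ((6 - 3*(-4))*5 + 5) + √((4 + (-56)²) - 5667) = ((6 + 12)*5 + 5) + √((4 + 3136) - 5667) = (18*5 + 5) + √(3140 - 5667) = (90 + 5) + √(-2527) = 95 + 19*I*√7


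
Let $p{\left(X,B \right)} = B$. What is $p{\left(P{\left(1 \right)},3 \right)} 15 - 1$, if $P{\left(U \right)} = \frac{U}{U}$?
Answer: $44$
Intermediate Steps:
$P{\left(U \right)} = 1$
$p{\left(P{\left(1 \right)},3 \right)} 15 - 1 = 3 \cdot 15 - 1 = 45 - 1 = 44$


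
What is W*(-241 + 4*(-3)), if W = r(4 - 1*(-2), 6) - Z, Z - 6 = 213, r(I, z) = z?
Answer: 53889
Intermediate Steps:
Z = 219 (Z = 6 + 213 = 219)
W = -213 (W = 6 - 1*219 = 6 - 219 = -213)
W*(-241 + 4*(-3)) = -213*(-241 + 4*(-3)) = -213*(-241 - 12) = -213*(-253) = 53889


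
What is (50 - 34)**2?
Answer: 256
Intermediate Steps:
(50 - 34)**2 = 16**2 = 256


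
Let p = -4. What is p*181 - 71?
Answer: -795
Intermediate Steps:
p*181 - 71 = -4*181 - 71 = -724 - 71 = -795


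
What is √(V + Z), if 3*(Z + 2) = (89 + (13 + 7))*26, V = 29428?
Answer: 2*√68334/3 ≈ 174.27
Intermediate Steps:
Z = 2828/3 (Z = -2 + ((89 + (13 + 7))*26)/3 = -2 + ((89 + 20)*26)/3 = -2 + (109*26)/3 = -2 + (⅓)*2834 = -2 + 2834/3 = 2828/3 ≈ 942.67)
√(V + Z) = √(29428 + 2828/3) = √(91112/3) = 2*√68334/3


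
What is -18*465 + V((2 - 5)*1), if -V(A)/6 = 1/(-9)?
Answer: -25108/3 ≈ -8369.3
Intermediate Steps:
V(A) = ⅔ (V(A) = -6/(-9) = -6*(-⅑) = ⅔)
-18*465 + V((2 - 5)*1) = -18*465 + ⅔ = -8370 + ⅔ = -25108/3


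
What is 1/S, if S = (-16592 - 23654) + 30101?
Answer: -1/10145 ≈ -9.8571e-5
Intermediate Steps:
S = -10145 (S = -40246 + 30101 = -10145)
1/S = 1/(-10145) = -1/10145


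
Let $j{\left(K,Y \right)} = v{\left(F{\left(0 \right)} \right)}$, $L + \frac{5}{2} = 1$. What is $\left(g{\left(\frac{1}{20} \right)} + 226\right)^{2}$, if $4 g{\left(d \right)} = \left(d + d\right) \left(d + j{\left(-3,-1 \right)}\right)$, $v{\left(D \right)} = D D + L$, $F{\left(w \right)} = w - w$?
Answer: $\frac{32678154441}{640000} \approx 51060.0$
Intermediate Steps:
$L = - \frac{3}{2}$ ($L = - \frac{5}{2} + 1 = - \frac{3}{2} \approx -1.5$)
$F{\left(w \right)} = 0$
$v{\left(D \right)} = - \frac{3}{2} + D^{2}$ ($v{\left(D \right)} = D D - \frac{3}{2} = D^{2} - \frac{3}{2} = - \frac{3}{2} + D^{2}$)
$j{\left(K,Y \right)} = - \frac{3}{2}$ ($j{\left(K,Y \right)} = - \frac{3}{2} + 0^{2} = - \frac{3}{2} + 0 = - \frac{3}{2}$)
$g{\left(d \right)} = \frac{d \left(- \frac{3}{2} + d\right)}{2}$ ($g{\left(d \right)} = \frac{\left(d + d\right) \left(d - \frac{3}{2}\right)}{4} = \frac{2 d \left(- \frac{3}{2} + d\right)}{4} = \frac{d \left(- \frac{3}{2} + d\right)}{2}$)
$\left(g{\left(\frac{1}{20} \right)} + 226\right)^{2} = \left(\frac{-3 + \frac{2}{20}}{4 \cdot 20} + 226\right)^{2} = \left(\frac{1}{4} \cdot \frac{1}{20} \left(-3 + 2 \cdot \frac{1}{20}\right) + 226\right)^{2} = \left(\frac{1}{4} \cdot \frac{1}{20} \left(-3 + \frac{1}{10}\right) + 226\right)^{2} = \left(\frac{1}{4} \cdot \frac{1}{20} \left(- \frac{29}{10}\right) + 226\right)^{2} = \left(- \frac{29}{800} + 226\right)^{2} = \left(\frac{180771}{800}\right)^{2} = \frac{32678154441}{640000}$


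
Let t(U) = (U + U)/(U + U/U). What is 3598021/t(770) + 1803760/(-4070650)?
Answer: 6452732758745/3582172 ≈ 1.8013e+6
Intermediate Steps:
t(U) = 2*U/(1 + U) (t(U) = (2*U)/(U + 1) = (2*U)/(1 + U) = 2*U/(1 + U))
3598021/t(770) + 1803760/(-4070650) = 3598021/((2*770/(1 + 770))) + 1803760/(-4070650) = 3598021/((2*770/771)) + 1803760*(-1/4070650) = 3598021/((2*770*(1/771))) - 180376/407065 = 3598021/(1540/771) - 180376/407065 = 3598021*(771/1540) - 180376/407065 = 396296313/220 - 180376/407065 = 6452732758745/3582172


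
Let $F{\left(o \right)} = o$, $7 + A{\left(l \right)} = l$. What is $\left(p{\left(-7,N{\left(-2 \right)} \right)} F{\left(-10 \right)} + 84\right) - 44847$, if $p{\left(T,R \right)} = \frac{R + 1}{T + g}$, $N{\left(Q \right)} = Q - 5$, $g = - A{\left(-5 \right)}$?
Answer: $-44751$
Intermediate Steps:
$A{\left(l \right)} = -7 + l$
$g = 12$ ($g = - (-7 - 5) = \left(-1\right) \left(-12\right) = 12$)
$N{\left(Q \right)} = -5 + Q$
$p{\left(T,R \right)} = \frac{1 + R}{12 + T}$ ($p{\left(T,R \right)} = \frac{R + 1}{T + 12} = \frac{1 + R}{12 + T}$)
$\left(p{\left(-7,N{\left(-2 \right)} \right)} F{\left(-10 \right)} + 84\right) - 44847 = \left(\frac{1 - 7}{12 - 7} \left(-10\right) + 84\right) - 44847 = \left(\frac{1 - 7}{5} \left(-10\right) + 84\right) - 44847 = \left(\frac{1}{5} \left(-6\right) \left(-10\right) + 84\right) - 44847 = \left(\left(- \frac{6}{5}\right) \left(-10\right) + 84\right) - 44847 = \left(12 + 84\right) - 44847 = 96 - 44847 = -44751$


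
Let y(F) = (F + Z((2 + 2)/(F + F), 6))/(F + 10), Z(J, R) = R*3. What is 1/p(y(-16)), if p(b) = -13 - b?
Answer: -3/38 ≈ -0.078947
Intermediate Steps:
Z(J, R) = 3*R
y(F) = (18 + F)/(10 + F) (y(F) = (F + 3*6)/(F + 10) = (F + 18)/(10 + F) = (18 + F)/(10 + F))
1/p(y(-16)) = 1/(-13 - (18 - 16)/(10 - 16)) = 1/(-13 - 2/(-6)) = 1/(-13 - (-1)*2/6) = 1/(-13 - 1*(-⅓)) = 1/(-13 + ⅓) = 1/(-38/3) = -3/38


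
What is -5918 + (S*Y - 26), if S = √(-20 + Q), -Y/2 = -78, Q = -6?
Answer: -5944 + 156*I*√26 ≈ -5944.0 + 795.45*I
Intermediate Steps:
Y = 156 (Y = -2*(-78) = 156)
S = I*√26 (S = √(-20 - 6) = √(-26) = I*√26 ≈ 5.099*I)
-5918 + (S*Y - 26) = -5918 + ((I*√26)*156 - 26) = -5918 + (156*I*√26 - 26) = -5918 + (-26 + 156*I*√26) = -5944 + 156*I*√26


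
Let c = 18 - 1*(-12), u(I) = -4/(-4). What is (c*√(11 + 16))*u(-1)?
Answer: 90*√3 ≈ 155.88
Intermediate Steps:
u(I) = 1 (u(I) = -4*(-¼) = 1)
c = 30 (c = 18 + 12 = 30)
(c*√(11 + 16))*u(-1) = (30*√(11 + 16))*1 = (30*√27)*1 = (30*(3*√3))*1 = (90*√3)*1 = 90*√3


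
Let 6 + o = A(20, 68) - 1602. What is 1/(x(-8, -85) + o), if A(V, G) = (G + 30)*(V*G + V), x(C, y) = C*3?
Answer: 1/133608 ≈ 7.4846e-6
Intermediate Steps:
x(C, y) = 3*C
A(V, G) = (30 + G)*(V + G*V) (A(V, G) = (30 + G)*(G*V + V) = (30 + G)*(V + G*V))
o = 133632 (o = -6 + (20*(30 + 68² + 31*68) - 1602) = -6 + (20*(30 + 4624 + 2108) - 1602) = -6 + (20*6762 - 1602) = -6 + (135240 - 1602) = -6 + 133638 = 133632)
1/(x(-8, -85) + o) = 1/(3*(-8) + 133632) = 1/(-24 + 133632) = 1/133608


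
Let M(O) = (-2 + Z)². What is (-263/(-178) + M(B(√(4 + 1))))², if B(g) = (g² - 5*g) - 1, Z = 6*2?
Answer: 326271969/31684 ≈ 10298.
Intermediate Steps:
Z = 12
B(g) = -1 + g² - 5*g
M(O) = 100 (M(O) = (-2 + 12)² = 10² = 100)
(-263/(-178) + M(B(√(4 + 1))))² = (-263/(-178) + 100)² = (-263*(-1/178) + 100)² = (263/178 + 100)² = (18063/178)² = 326271969/31684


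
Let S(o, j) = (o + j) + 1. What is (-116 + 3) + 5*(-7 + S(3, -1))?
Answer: -133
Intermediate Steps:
S(o, j) = 1 + j + o (S(o, j) = (j + o) + 1 = 1 + j + o)
(-116 + 3) + 5*(-7 + S(3, -1)) = (-116 + 3) + 5*(-7 + (1 - 1 + 3)) = -113 + 5*(-7 + 3) = -113 + 5*(-4) = -113 - 20 = -133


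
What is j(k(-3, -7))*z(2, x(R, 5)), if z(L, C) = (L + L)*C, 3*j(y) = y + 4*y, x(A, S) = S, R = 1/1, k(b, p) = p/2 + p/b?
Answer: -350/9 ≈ -38.889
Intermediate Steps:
k(b, p) = p/2 + p/b (k(b, p) = p*(½) + p/b = p/2 + p/b)
R = 1
j(y) = 5*y/3 (j(y) = (y + 4*y)/3 = (5*y)/3 = 5*y/3)
z(L, C) = 2*C*L (z(L, C) = (2*L)*C = 2*C*L)
j(k(-3, -7))*z(2, x(R, 5)) = (5*((½)*(-7) - 7/(-3))/3)*(2*5*2) = (5*(-7/2 - 7*(-⅓))/3)*20 = (5*(-7/2 + 7/3)/3)*20 = ((5/3)*(-7/6))*20 = -35/18*20 = -350/9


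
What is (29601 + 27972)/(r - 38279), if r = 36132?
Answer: -57573/2147 ≈ -26.816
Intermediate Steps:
(29601 + 27972)/(r - 38279) = (29601 + 27972)/(36132 - 38279) = 57573/(-2147) = 57573*(-1/2147) = -57573/2147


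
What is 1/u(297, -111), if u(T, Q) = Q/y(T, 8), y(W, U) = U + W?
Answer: -305/111 ≈ -2.7477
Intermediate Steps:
u(T, Q) = Q/(8 + T)
1/u(297, -111) = 1/(-111/(8 + 297)) = 1/(-111/305) = -305/111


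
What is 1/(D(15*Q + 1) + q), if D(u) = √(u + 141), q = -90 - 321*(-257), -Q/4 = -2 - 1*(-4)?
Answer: 82407/6790913627 - √22/6790913627 ≈ 1.2134e-5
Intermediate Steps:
Q = -8 (Q = -4*(-2 - 1*(-4)) = -4*(-2 + 4) = -4*2 = -8)
q = 82407 (q = -90 + 82497 = 82407)
D(u) = √(141 + u)
1/(D(15*Q + 1) + q) = 1/(√(141 + (15*(-8) + 1)) + 82407) = 1/(√(141 + (-120 + 1)) + 82407) = 1/(√(141 - 119) + 82407) = 1/(√22 + 82407) = 1/(82407 + √22)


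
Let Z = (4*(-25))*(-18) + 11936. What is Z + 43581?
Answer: 57317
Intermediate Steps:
Z = 13736 (Z = -100*(-18) + 11936 = 1800 + 11936 = 13736)
Z + 43581 = 13736 + 43581 = 57317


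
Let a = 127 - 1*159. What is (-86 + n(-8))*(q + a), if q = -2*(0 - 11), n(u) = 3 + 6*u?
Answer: 1310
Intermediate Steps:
a = -32 (a = 127 - 159 = -32)
q = 22 (q = -2*(-11) = 22)
(-86 + n(-8))*(q + a) = (-86 + (3 + 6*(-8)))*(22 - 32) = (-86 + (3 - 48))*(-10) = (-86 - 45)*(-10) = -131*(-10) = 1310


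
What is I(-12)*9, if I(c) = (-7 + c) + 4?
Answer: -135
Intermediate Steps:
I(c) = -3 + c
I(-12)*9 = (-3 - 12)*9 = -15*9 = -135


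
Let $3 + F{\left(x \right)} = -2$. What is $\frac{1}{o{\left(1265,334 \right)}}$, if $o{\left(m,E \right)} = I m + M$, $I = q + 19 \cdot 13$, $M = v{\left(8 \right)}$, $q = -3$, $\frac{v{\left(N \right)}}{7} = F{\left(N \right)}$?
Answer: $\frac{1}{308625} \approx 3.2402 \cdot 10^{-6}$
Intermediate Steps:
$F{\left(x \right)} = -5$ ($F{\left(x \right)} = -3 - 2 = -5$)
$v{\left(N \right)} = -35$ ($v{\left(N \right)} = 7 \left(-5\right) = -35$)
$M = -35$
$I = 244$ ($I = -3 + 19 \cdot 13 = -3 + 247 = 244$)
$o{\left(m,E \right)} = -35 + 244 m$ ($o{\left(m,E \right)} = 244 m - 35 = -35 + 244 m$)
$\frac{1}{o{\left(1265,334 \right)}} = \frac{1}{-35 + 244 \cdot 1265} = \frac{1}{-35 + 308660} = \frac{1}{308625}$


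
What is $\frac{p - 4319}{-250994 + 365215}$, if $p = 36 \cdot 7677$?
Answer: $\frac{272053}{114221} \approx 2.3818$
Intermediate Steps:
$p = 276372$
$\frac{p - 4319}{-250994 + 365215} = \frac{276372 - 4319}{-250994 + 365215} = \frac{272053}{114221}$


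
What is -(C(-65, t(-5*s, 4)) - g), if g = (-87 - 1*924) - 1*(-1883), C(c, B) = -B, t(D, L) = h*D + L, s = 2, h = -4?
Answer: 916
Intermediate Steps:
t(D, L) = L - 4*D (t(D, L) = -4*D + L = L - 4*D)
g = 872 (g = (-87 - 924) + 1883 = -1011 + 1883 = 872)
-(C(-65, t(-5*s, 4)) - g) = -(-(4 - (-20)*2) - 1*872) = -(-(4 - 4*(-10)) - 872) = -(-(4 + 40) - 872) = -(-1*44 - 872) = -(-44 - 872) = -1*(-916) = 916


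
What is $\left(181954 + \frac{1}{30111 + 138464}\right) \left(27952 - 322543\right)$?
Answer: $- \frac{821450815751331}{15325} \approx -5.3602 \cdot 10^{10}$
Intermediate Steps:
$\left(181954 + \frac{1}{30111 + 138464}\right) \left(27952 - 322543\right) = \left(181954 + \frac{1}{168575}\right) \left(27952 - 322543\right) = \left(181954 + \frac{1}{168575}\right) \left(-294591\right) = \frac{30672895551}{168575} \left(-294591\right) = - \frac{821450815751331}{15325}$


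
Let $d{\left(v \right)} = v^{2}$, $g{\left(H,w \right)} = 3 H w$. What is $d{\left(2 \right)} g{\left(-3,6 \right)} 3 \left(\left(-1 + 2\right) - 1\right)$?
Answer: $0$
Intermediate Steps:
$g{\left(H,w \right)} = 3 H w$
$d{\left(2 \right)} g{\left(-3,6 \right)} 3 \left(\left(-1 + 2\right) - 1\right) = 2^{2} \cdot 3 \left(-3\right) 6 \cdot 3 \left(\left(-1 + 2\right) - 1\right) = 4 \left(-54\right) 3 \left(1 - 1\right) = - 216 \cdot 3 \cdot 0 = \left(-216\right) 0 = 0$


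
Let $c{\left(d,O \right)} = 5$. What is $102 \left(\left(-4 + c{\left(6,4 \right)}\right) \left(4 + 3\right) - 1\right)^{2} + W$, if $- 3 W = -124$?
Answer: $\frac{11140}{3} \approx 3713.3$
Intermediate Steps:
$W = \frac{124}{3}$ ($W = \left(- \frac{1}{3}\right) \left(-124\right) = \frac{124}{3} \approx 41.333$)
$102 \left(\left(-4 + c{\left(6,4 \right)}\right) \left(4 + 3\right) - 1\right)^{2} + W = 102 \left(\left(-4 + 5\right) \left(4 + 3\right) - 1\right)^{2} + \frac{124}{3} = 102 \left(1 \cdot 7 - 1\right)^{2} + \frac{124}{3} = 102 \left(7 - 1\right)^{2} + \frac{124}{3} = 102 \cdot 6^{2} + \frac{124}{3} = 102 \cdot 36 + \frac{124}{3} = 3672 + \frac{124}{3} = \frac{11140}{3}$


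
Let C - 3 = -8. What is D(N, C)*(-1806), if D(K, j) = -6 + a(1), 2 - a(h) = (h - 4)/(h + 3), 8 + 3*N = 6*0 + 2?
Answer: 11739/2 ≈ 5869.5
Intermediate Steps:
C = -5 (C = 3 - 8 = -5)
N = -2 (N = -8/3 + (6*0 + 2)/3 = -8/3 + (0 + 2)/3 = -8/3 + (⅓)*2 = -8/3 + ⅔ = -2)
a(h) = 2 - (-4 + h)/(3 + h) (a(h) = 2 - (h - 4)/(h + 3) = 2 - (-4 + h)/(3 + h))
D(K, j) = -13/4 (D(K, j) = -6 + (10 + 1)/(3 + 1) = -6 + 11/4 = -13/4)
D(N, C)*(-1806) = -13/4*(-1806) = 11739/2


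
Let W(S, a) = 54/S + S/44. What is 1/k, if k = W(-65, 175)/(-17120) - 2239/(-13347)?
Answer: 653511830400/109716708347 ≈ 5.9564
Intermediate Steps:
W(S, a) = 54/S + S/44 (W(S, a) = 54/S + S*(1/44) = 54/S + S/44)
k = 109716708347/653511830400 (k = (54/(-65) + (1/44)*(-65))/(-17120) - 2239/(-13347) = (54*(-1/65) - 65/44)*(-1/17120) - 2239*(-1/13347) = (-54/65 - 65/44)*(-1/17120) + 2239/13347 = -6601/2860*(-1/17120) + 2239/13347 = 6601/48963200 + 2239/13347 = 109716708347/653511830400 ≈ 0.16789)
1/k = 1/(109716708347/653511830400) = 653511830400/109716708347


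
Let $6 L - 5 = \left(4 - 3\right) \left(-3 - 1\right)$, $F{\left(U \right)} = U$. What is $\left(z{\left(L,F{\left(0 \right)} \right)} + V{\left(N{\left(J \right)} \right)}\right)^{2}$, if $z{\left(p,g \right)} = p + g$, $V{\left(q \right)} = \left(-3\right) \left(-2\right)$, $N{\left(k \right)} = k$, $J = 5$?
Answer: $\frac{1369}{36} \approx 38.028$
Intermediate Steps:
$V{\left(q \right)} = 6$
$L = \frac{1}{6}$ ($L = \frac{5}{6} + \frac{\left(4 - 3\right) \left(-3 - 1\right)}{6} = \frac{5}{6} + \frac{1 \left(-4\right)}{6} = \frac{5}{6} + \frac{1}{6} \left(-4\right) = \frac{5}{6} - \frac{2}{3} = \frac{1}{6} \approx 0.16667$)
$z{\left(p,g \right)} = g + p$
$\left(z{\left(L,F{\left(0 \right)} \right)} + V{\left(N{\left(J \right)} \right)}\right)^{2} = \left(\left(0 + \frac{1}{6}\right) + 6\right)^{2} = \left(\frac{1}{6} + 6\right)^{2} = \left(\frac{37}{6}\right)^{2} = \frac{1369}{36}$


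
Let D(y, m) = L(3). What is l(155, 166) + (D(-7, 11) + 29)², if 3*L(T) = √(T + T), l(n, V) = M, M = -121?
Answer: 2162/3 + 58*√6/3 ≈ 768.02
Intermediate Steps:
l(n, V) = -121
L(T) = √2*√T/3 (L(T) = √(T + T)/3 = √(2*T)/3 = (√2*√T)/3 = √2*√T/3)
D(y, m) = √6/3 (D(y, m) = √2*√3/3 = √6/3)
l(155, 166) + (D(-7, 11) + 29)² = -121 + (√6/3 + 29)² = -121 + (29 + √6/3)²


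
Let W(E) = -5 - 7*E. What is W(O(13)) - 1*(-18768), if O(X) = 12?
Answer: 18679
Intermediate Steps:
W(O(13)) - 1*(-18768) = (-5 - 7*12) - 1*(-18768) = (-5 - 84) + 18768 = -89 + 18768 = 18679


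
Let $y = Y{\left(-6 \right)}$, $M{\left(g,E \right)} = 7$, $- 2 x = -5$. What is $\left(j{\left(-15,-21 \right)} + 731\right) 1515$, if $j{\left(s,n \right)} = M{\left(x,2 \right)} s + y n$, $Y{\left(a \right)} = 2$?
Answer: $884760$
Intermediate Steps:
$x = \frac{5}{2}$ ($x = \left(- \frac{1}{2}\right) \left(-5\right) = \frac{5}{2} \approx 2.5$)
$y = 2$
$j{\left(s,n \right)} = 2 n + 7 s$ ($j{\left(s,n \right)} = 7 s + 2 n = 2 n + 7 s$)
$\left(j{\left(-15,-21 \right)} + 731\right) 1515 = \left(\left(2 \left(-21\right) + 7 \left(-15\right)\right) + 731\right) 1515 = \left(\left(-42 - 105\right) + 731\right) 1515 = \left(-147 + 731\right) 1515 = 584 \cdot 1515 = 884760$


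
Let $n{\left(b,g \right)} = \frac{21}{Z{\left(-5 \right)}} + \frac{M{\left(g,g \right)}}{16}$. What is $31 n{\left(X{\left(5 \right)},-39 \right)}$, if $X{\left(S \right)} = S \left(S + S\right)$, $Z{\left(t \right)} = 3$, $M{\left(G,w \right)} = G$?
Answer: $\frac{2263}{16} \approx 141.44$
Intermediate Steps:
$X{\left(S \right)} = 2 S^{2}$ ($X{\left(S \right)} = S 2 S = 2 S^{2}$)
$n{\left(b,g \right)} = 7 + \frac{g}{16}$ ($n{\left(b,g \right)} = \frac{21}{3} + \frac{g}{16} = 21 \cdot \frac{1}{3} + g \frac{1}{16} = 7 + \frac{g}{16}$)
$31 n{\left(X{\left(5 \right)},-39 \right)} = 31 \left(7 + \frac{1}{16} \left(-39\right)\right) = 31 \left(7 - \frac{39}{16}\right) = 31 \cdot \frac{73}{16} = \frac{2263}{16}$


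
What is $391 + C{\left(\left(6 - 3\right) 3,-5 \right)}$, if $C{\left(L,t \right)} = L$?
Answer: $400$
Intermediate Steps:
$391 + C{\left(\left(6 - 3\right) 3,-5 \right)} = 391 + \left(6 - 3\right) 3 = 391 + 3 \cdot 3 = 391 + 9 = 400$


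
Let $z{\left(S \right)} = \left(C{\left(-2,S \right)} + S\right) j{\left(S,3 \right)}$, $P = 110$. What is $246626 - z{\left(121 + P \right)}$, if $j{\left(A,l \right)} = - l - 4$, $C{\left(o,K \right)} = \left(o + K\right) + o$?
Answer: $249832$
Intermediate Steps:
$C{\left(o,K \right)} = K + 2 o$ ($C{\left(o,K \right)} = \left(K + o\right) + o = K + 2 o$)
$j{\left(A,l \right)} = -4 - l$
$z{\left(S \right)} = 28 - 14 S$ ($z{\left(S \right)} = \left(\left(S + 2 \left(-2\right)\right) + S\right) \left(-4 - 3\right) = \left(\left(S - 4\right) + S\right) \left(-4 - 3\right) = \left(\left(-4 + S\right) + S\right) \left(-7\right) = \left(-4 + 2 S\right) \left(-7\right) = 28 - 14 S$)
$246626 - z{\left(121 + P \right)} = 246626 - \left(28 - 14 \left(121 + 110\right)\right) = 246626 - \left(28 - 3234\right) = 246626 - -3206 = 246626 + 3206 = 249832$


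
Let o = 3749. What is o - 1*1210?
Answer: 2539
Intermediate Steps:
o - 1*1210 = 3749 - 1*1210 = 3749 - 1210 = 2539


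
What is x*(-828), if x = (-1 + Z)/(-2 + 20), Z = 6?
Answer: -230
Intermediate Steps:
x = 5/18 (x = (-1 + 6)/(-2 + 20) = 5/18 ≈ 0.27778)
x*(-828) = (5/18)*(-828) = -230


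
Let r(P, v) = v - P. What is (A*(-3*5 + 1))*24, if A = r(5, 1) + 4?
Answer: 0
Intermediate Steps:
A = 0 (A = (1 - 1*5) + 4 = (1 - 5) + 4 = -4 + 4 = 0)
(A*(-3*5 + 1))*24 = (0*(-3*5 + 1))*24 = (0*(-15 + 1))*24 = (0*(-14))*24 = 0*24 = 0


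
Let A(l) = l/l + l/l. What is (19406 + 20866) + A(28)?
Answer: 40274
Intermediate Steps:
A(l) = 2 (A(l) = 1 + 1 = 2)
(19406 + 20866) + A(28) = (19406 + 20866) + 2 = 40272 + 2 = 40274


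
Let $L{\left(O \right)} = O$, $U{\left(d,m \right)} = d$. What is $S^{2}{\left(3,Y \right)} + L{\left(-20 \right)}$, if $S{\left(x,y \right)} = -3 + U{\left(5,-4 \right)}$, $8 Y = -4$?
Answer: $-16$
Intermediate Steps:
$Y = - \frac{1}{2}$ ($Y = \frac{1}{8} \left(-4\right) = - \frac{1}{2} \approx -0.5$)
$S{\left(x,y \right)} = 2$ ($S{\left(x,y \right)} = -3 + 5 = 2$)
$S^{2}{\left(3,Y \right)} + L{\left(-20 \right)} = 2^{2} - 20 = 4 - 20 = -16$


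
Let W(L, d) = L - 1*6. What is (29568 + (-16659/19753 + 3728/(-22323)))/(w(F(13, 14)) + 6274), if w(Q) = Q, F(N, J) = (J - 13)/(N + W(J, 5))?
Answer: 1002880945027/212809044265 ≈ 4.7126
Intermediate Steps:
W(L, d) = -6 + L (W(L, d) = L - 6 = -6 + L)
F(N, J) = (-13 + J)/(-6 + J + N) (F(N, J) = (J - 13)/(N + (-6 + J)) = (-13 + J)/(-6 + J + N))
(29568 + (-16659/19753 + 3728/(-22323)))/(w(F(13, 14)) + 6274) = (29568 + (-16659/19753 + 3728/(-22323)))/((-13 + 14)/(-6 + 14 + 13) + 6274) = (29568 + (-16659*1/19753 + 3728*(-1/22323)))/(1/21 + 6274) = (29568 + (-16659/19753 - 3728/22323))/((1/21)*1 + 6274) = (29568 - 445518041/440946219)/(1/21 + 6274) = 13037452285351/(440946219*(131755/21)) = (13037452285351/440946219)*(21/131755) = 1002880945027/212809044265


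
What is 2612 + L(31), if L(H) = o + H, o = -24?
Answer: 2619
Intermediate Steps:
L(H) = -24 + H
2612 + L(31) = 2612 + (-24 + 31) = 2612 + 7 = 2619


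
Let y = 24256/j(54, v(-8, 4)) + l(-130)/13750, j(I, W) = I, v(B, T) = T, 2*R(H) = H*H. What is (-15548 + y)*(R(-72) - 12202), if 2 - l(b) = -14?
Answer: 5386822619848/37125 ≈ 1.4510e+8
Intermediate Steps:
R(H) = H²/2 (R(H) = (H*H)/2 = H²/2)
l(b) = 16 (l(b) = 2 - 1*(-14) = 2 + 14 = 16)
y = 83380216/185625 (y = 24256/54 + 16/13750 = 24256*(1/54) + 16*(1/13750) = 12128/27 + 8/6875 = 83380216/185625 ≈ 449.19)
(-15548 + y)*(R(-72) - 12202) = (-15548 + 83380216/185625)*((½)*(-72)² - 12202) = -2802717284*((½)*5184 - 12202)/185625 = -2802717284*(2592 - 12202)/185625 = -2802717284/185625*(-9610) = 5386822619848/37125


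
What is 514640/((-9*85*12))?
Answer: -25732/459 ≈ -56.061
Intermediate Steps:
514640/((-9*85*12)) = 514640/((-765*12)) = 514640/(-9180) = 514640*(-1/9180) = -25732/459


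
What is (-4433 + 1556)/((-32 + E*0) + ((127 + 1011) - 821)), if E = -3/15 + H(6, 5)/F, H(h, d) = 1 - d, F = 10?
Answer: -959/95 ≈ -10.095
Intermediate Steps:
E = -3/5 (E = -3/15 + (1 - 1*5)/10 = -3*1/15 + (1 - 5)*(1/10) = -1/5 - 4*1/10 = -1/5 - 2/5 = -3/5 ≈ -0.60000)
(-4433 + 1556)/((-32 + E*0) + ((127 + 1011) - 821)) = (-4433 + 1556)/((-32 - 3/5*0) + ((127 + 1011) - 821)) = -2877/((-32 + 0) + (1138 - 821)) = -2877/(-32 + 317) = -2877/285 = -2877*1/285 = -959/95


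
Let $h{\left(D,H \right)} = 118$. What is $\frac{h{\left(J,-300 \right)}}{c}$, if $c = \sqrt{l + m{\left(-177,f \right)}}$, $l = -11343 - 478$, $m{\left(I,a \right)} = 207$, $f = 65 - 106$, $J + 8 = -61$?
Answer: $- \frac{59 i \sqrt{11614}}{5807} \approx - 1.0949 i$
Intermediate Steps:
$J = -69$ ($J = -8 - 61 = -69$)
$f = -41$ ($f = 65 - 106 = -41$)
$l = -11821$
$c = i \sqrt{11614}$ ($c = \sqrt{-11821 + 207} = \sqrt{-11614} = i \sqrt{11614} \approx 107.77 i$)
$\frac{h{\left(J,-300 \right)}}{c} = \frac{118}{i \sqrt{11614}} = 118 \left(- \frac{i \sqrt{11614}}{11614}\right) = - \frac{59 i \sqrt{11614}}{5807}$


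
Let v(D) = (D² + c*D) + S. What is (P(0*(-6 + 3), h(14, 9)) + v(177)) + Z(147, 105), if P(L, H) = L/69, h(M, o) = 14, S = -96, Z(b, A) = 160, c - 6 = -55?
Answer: 22720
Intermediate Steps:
c = -49 (c = 6 - 55 = -49)
v(D) = -96 + D² - 49*D (v(D) = (D² - 49*D) - 96 = -96 + D² - 49*D)
P(L, H) = L/69 (P(L, H) = L*(1/69) = L/69)
(P(0*(-6 + 3), h(14, 9)) + v(177)) + Z(147, 105) = ((0*(-6 + 3))/69 + (-96 + 177² - 49*177)) + 160 = ((0*(-3))/69 + (-96 + 31329 - 8673)) + 160 = ((1/69)*0 + 22560) + 160 = (0 + 22560) + 160 = 22560 + 160 = 22720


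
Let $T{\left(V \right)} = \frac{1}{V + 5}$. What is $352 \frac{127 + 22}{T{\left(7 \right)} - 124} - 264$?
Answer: $- \frac{1021944}{1487} \approx -687.25$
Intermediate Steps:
$T{\left(V \right)} = \frac{1}{5 + V}$
$352 \frac{127 + 22}{T{\left(7 \right)} - 124} - 264 = 352 \frac{127 + 22}{\frac{1}{5 + 7} - 124} - 264 = 352 \frac{149}{\frac{1}{12} - 124} - 264 = 352 \frac{149}{- \frac{1487}{12}} - 264 = 352 \cdot 149 \left(- \frac{12}{1487}\right) - 264 = 352 \left(- \frac{1788}{1487}\right) - 264 = - \frac{629376}{1487} - 264 = - \frac{1021944}{1487}$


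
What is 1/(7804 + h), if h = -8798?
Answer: -1/994 ≈ -0.0010060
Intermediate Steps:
1/(7804 + h) = 1/(7804 - 8798) = 1/(-994) = -1/994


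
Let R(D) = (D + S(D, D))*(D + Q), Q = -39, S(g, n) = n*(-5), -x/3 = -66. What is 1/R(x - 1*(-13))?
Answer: -1/145168 ≈ -6.8886e-6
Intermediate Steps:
x = 198 (x = -3*(-66) = 198)
S(g, n) = -5*n
R(D) = -4*D*(-39 + D) (R(D) = (D - 5*D)*(D - 39) = (-4*D)*(-39 + D) = -4*D*(-39 + D))
1/R(x - 1*(-13)) = 1/(4*(198 - 1*(-13))*(39 - (198 - 1*(-13)))) = 1/(4*(198 + 13)*(39 - (198 + 13))) = 1/(4*211*(39 - 1*211)) = 1/(4*211*(39 - 211)) = 1/(4*211*(-172)) = 1/(-145168) = -1/145168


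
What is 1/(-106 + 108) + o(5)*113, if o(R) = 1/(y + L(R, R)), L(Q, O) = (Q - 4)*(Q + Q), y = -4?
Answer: 58/3 ≈ 19.333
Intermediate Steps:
L(Q, O) = 2*Q*(-4 + Q) (L(Q, O) = (-4 + Q)*(2*Q) = 2*Q*(-4 + Q))
o(R) = 1/(-4 + 2*R*(-4 + R))
1/(-106 + 108) + o(5)*113 = 1/(-106 + 108) + (1/(2*(-2 + 5*(-4 + 5))))*113 = 1/2 + (1/(2*(-2 + 5*1)))*113 = 1/2 + (1/(2*(-2 + 5)))*113 = 1/2 + ((1/2)/3)*113 = 1/2 + ((1/2)*(1/3))*113 = 1/2 + (1/6)*113 = 1/2 + 113/6 = 58/3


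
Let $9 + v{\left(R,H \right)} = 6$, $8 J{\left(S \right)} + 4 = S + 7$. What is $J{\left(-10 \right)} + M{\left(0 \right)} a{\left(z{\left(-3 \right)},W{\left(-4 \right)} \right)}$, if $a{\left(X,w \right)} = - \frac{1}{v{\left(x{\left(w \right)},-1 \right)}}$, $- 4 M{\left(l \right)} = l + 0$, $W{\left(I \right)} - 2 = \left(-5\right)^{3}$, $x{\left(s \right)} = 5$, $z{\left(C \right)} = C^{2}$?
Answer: $- \frac{7}{8} \approx -0.875$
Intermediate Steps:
$J{\left(S \right)} = \frac{3}{8} + \frac{S}{8}$ ($J{\left(S \right)} = - \frac{1}{2} + \frac{S + 7}{8} = - \frac{1}{2} + \frac{7 + S}{8} = - \frac{1}{2} + \left(\frac{7}{8} + \frac{S}{8}\right) = \frac{3}{8} + \frac{S}{8}$)
$v{\left(R,H \right)} = -3$ ($v{\left(R,H \right)} = -9 + 6 = -3$)
$W{\left(I \right)} = -123$ ($W{\left(I \right)} = 2 + \left(-5\right)^{3} = 2 - 125 = -123$)
$M{\left(l \right)} = - \frac{l}{4}$ ($M{\left(l \right)} = - \frac{l + 0}{4} = - \frac{l}{4}$)
$a{\left(X,w \right)} = \frac{1}{3}$ ($a{\left(X,w \right)} = - \frac{1}{-3} = \left(-1\right) \left(- \frac{1}{3}\right) = \frac{1}{3}$)
$J{\left(-10 \right)} + M{\left(0 \right)} a{\left(z{\left(-3 \right)},W{\left(-4 \right)} \right)} = \left(\frac{3}{8} + \frac{1}{8} \left(-10\right)\right) + \left(- \frac{1}{4}\right) 0 \cdot \frac{1}{3} = \left(\frac{3}{8} - \frac{5}{4}\right) + 0 \cdot \frac{1}{3} = - \frac{7}{8} + 0 = - \frac{7}{8}$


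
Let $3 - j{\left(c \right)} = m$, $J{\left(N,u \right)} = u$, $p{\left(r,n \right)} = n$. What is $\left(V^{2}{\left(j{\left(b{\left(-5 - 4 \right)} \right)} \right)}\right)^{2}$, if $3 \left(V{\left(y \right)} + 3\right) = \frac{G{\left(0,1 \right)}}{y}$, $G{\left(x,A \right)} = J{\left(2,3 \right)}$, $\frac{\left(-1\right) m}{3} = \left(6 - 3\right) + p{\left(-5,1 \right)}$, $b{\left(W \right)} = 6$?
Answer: $\frac{3748096}{50625} \approx 74.036$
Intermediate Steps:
$m = -12$ ($m = - 3 \left(\left(6 - 3\right) + 1\right) = - 3 \left(3 + 1\right) = \left(-3\right) 4 = -12$)
$G{\left(x,A \right)} = 3$
$j{\left(c \right)} = 15$ ($j{\left(c \right)} = 3 - -12 = 3 + 12 = 15$)
$V{\left(y \right)} = -3 + \frac{1}{y}$ ($V{\left(y \right)} = -3 + \frac{3 \frac{1}{y}}{3} = -3 + \frac{1}{y}$)
$\left(V^{2}{\left(j{\left(b{\left(-5 - 4 \right)} \right)} \right)}\right)^{2} = \left(\left(-3 + \frac{1}{15}\right)^{2}\right)^{2} = \left(\left(- \frac{44}{15}\right)^{2}\right)^{2} = \left(\frac{1936}{225}\right)^{2} = \frac{3748096}{50625}$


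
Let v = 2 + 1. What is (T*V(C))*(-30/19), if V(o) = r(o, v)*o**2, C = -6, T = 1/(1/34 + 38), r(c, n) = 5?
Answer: -61200/8189 ≈ -7.4734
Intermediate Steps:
v = 3
T = 34/1293 (T = 1/(1/34 + 38) = 1/(1293/34) = 34/1293 ≈ 0.026295)
V(o) = 5*o**2
(T*V(C))*(-30/19) = (34*(5*(-6)**2)/1293)*(-30/19) = (34*(5*36)/1293)*(-30*1/19) = ((34/1293)*180)*(-30/19) = (2040/431)*(-30/19) = -61200/8189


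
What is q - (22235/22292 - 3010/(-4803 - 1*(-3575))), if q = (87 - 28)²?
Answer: 23799123889/6843644 ≈ 3477.6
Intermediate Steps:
q = 3481 (q = 59² = 3481)
q - (22235/22292 - 3010/(-4803 - 1*(-3575))) = 3481 - (22235/22292 - 3010/(-4803 - 1*(-3575))) = 3481 - (22235*(1/22292) - 3010/(-4803 + 3575)) = 3481 - (22235/22292 - 3010/(-1228)) = 3481 - (22235/22292 - 3010*(-1/1228)) = 3481 - (22235/22292 + 1505/614) = 3481 - 1*23600875/6843644 = 3481 - 23600875/6843644 = 23799123889/6843644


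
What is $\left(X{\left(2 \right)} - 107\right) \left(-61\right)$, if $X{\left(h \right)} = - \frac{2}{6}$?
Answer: $\frac{19642}{3} \approx 6547.3$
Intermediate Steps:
$X{\left(h \right)} = - \frac{1}{3}$ ($X{\left(h \right)} = \left(-2\right) \frac{1}{6} = - \frac{1}{3}$)
$\left(X{\left(2 \right)} - 107\right) \left(-61\right) = \left(- \frac{1}{3} - 107\right) \left(-61\right) = \left(- \frac{322}{3}\right) \left(-61\right) = \frac{19642}{3}$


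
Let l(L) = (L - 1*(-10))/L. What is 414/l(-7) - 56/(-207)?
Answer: -199906/207 ≈ -965.73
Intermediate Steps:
l(L) = (10 + L)/L (l(L) = (L + 10)/L = (10 + L)/L)
414/l(-7) - 56/(-207) = 414/(((10 - 7)/(-7))) - 56/(-207) = 414/((-1/7*3)) - 56*(-1/207) = 414/(-3/7) + 56/207 = 414*(-7/3) + 56/207 = -966 + 56/207 = -199906/207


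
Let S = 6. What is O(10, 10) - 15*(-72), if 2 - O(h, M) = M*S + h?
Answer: 1012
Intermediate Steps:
O(h, M) = 2 - h - 6*M (O(h, M) = 2 - (M*6 + h) = 2 - (6*M + h) = 2 - (h + 6*M) = 2 + (-h - 6*M) = 2 - h - 6*M)
O(10, 10) - 15*(-72) = (2 - 1*10 - 6*10) - 15*(-72) = (2 - 10 - 60) + 1080 = -68 + 1080 = 1012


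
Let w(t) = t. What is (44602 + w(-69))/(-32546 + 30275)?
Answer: -44533/2271 ≈ -19.609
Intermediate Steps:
(44602 + w(-69))/(-32546 + 30275) = (44602 - 69)/(-32546 + 30275) = 44533/(-2271) = 44533*(-1/2271) = -44533/2271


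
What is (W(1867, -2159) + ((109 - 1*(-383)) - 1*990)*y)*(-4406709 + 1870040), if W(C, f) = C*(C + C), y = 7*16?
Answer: -17542593209738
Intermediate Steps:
y = 112
W(C, f) = 2*C**2 (W(C, f) = C*(2*C) = 2*C**2)
(W(1867, -2159) + ((109 - 1*(-383)) - 1*990)*y)*(-4406709 + 1870040) = (2*1867**2 + ((109 - 1*(-383)) - 1*990)*112)*(-4406709 + 1870040) = (2*3485689 + ((109 + 383) - 990)*112)*(-2536669) = (6971378 + (492 - 990)*112)*(-2536669) = (6971378 - 498*112)*(-2536669) = (6971378 - 55776)*(-2536669) = 6915602*(-2536669) = -17542593209738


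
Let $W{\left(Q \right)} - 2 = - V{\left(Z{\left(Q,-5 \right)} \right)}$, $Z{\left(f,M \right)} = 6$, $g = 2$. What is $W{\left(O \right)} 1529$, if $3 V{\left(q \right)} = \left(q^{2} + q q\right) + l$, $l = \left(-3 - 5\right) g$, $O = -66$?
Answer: $- \frac{76450}{3} \approx -25483.0$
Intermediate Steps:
$l = -16$ ($l = \left(-3 - 5\right) 2 = \left(-8\right) 2 = -16$)
$V{\left(q \right)} = - \frac{16}{3} + \frac{2 q^{2}}{3}$ ($V{\left(q \right)} = \frac{\left(q^{2} + q q\right) - 16}{3} = \frac{\left(q^{2} + q^{2}\right) - 16}{3} = \frac{2 q^{2} - 16}{3} = \frac{-16 + 2 q^{2}}{3} = - \frac{16}{3} + \frac{2 q^{2}}{3}$)
$W{\left(Q \right)} = - \frac{50}{3}$ ($W{\left(Q \right)} = 2 - \left(- \frac{16}{3} + \frac{2 \cdot 6^{2}}{3}\right) = 2 - \left(- \frac{16}{3} + \frac{2}{3} \cdot 36\right) = 2 - \left(- \frac{16}{3} + 24\right) = 2 - \frac{56}{3} = - \frac{50}{3}$)
$W{\left(O \right)} 1529 = \left(- \frac{50}{3}\right) 1529 = - \frac{76450}{3}$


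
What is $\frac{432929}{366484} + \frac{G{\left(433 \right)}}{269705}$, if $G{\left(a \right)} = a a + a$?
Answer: $\frac{185633522193}{98842567220} \approx 1.8781$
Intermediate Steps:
$G{\left(a \right)} = a + a^{2}$ ($G{\left(a \right)} = a^{2} + a = a + a^{2}$)
$\frac{432929}{366484} + \frac{G{\left(433 \right)}}{269705} = \frac{432929}{366484} + \frac{433 \left(1 + 433\right)}{269705} = 432929 \cdot \frac{1}{366484} + 433 \cdot 434 \cdot \frac{1}{269705} = \frac{432929}{366484} + 187922 \cdot \frac{1}{269705} = \frac{432929}{366484} + \frac{187922}{269705} = \frac{185633522193}{98842567220}$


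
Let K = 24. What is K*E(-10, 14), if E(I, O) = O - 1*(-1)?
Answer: 360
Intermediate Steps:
E(I, O) = 1 + O (E(I, O) = O + 1 = 1 + O)
K*E(-10, 14) = 24*(1 + 14) = 24*15 = 360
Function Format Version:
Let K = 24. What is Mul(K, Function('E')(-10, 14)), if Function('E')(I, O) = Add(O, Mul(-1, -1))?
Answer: 360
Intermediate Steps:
Function('E')(I, O) = Add(1, O) (Function('E')(I, O) = Add(O, 1) = Add(1, O))
Mul(K, Function('E')(-10, 14)) = Mul(24, Add(1, 14)) = Mul(24, 15) = 360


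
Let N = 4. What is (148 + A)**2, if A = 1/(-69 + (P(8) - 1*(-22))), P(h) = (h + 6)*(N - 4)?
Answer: 48372025/2209 ≈ 21898.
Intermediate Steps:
P(h) = 0 (P(h) = (h + 6)*(4 - 4) = (6 + h)*0 = 0)
A = -1/47 (A = 1/(-69 + (0 - 1*(-22))) = 1/(-69 + (0 + 22)) = 1/(-69 + 22) = 1/(-47) = -1/47 ≈ -0.021277)
(148 + A)**2 = (148 - 1/47)**2 = (6955/47)**2 = 48372025/2209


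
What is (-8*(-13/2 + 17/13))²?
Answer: 291600/169 ≈ 1725.4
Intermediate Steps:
(-8*(-13/2 + 17/13))² = (-8*(-135/26))² = (540/13)² = 291600/169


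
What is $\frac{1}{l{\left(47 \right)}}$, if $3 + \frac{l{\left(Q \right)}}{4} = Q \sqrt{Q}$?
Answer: $\frac{3}{415256} + \frac{47 \sqrt{47}}{415256} \approx 0.00078317$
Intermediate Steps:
$l{\left(Q \right)} = -12 + 4 Q^{\frac{3}{2}}$ ($l{\left(Q \right)} = -12 + 4 Q \sqrt{Q} = -12 + 4 Q^{\frac{3}{2}}$)
$\frac{1}{l{\left(47 \right)}} = \frac{1}{-12 + 4 \cdot 47^{\frac{3}{2}}} = \frac{1}{-12 + 4 \cdot 47 \sqrt{47}} = \frac{1}{-12 + 188 \sqrt{47}}$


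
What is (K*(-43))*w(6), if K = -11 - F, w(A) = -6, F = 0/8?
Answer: -2838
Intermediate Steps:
F = 0 (F = 0*(⅛) = 0)
K = -11 (K = -11 - 1*0 = -11 + 0 = -11)
(K*(-43))*w(6) = -11*(-43)*(-6) = 473*(-6) = -2838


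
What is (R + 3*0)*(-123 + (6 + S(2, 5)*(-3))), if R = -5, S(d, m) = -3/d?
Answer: 1125/2 ≈ 562.50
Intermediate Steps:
(R + 3*0)*(-123 + (6 + S(2, 5)*(-3))) = (-5 + 3*0)*(-123 + (6 - 3/2*(-3))) = (-5 + 0)*(-123 + (6 - 3*1/2*(-3))) = -5*(-123 + (6 - 3/2*(-3))) = -5*(-123 + (6 + 9/2)) = -5*(-123 + 21/2) = -5*(-225/2) = 1125/2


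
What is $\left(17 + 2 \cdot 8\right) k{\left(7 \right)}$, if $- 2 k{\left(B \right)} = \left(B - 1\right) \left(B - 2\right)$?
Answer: $-495$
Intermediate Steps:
$k{\left(B \right)} = - \frac{\left(-1 + B\right) \left(-2 + B\right)}{2}$ ($k{\left(B \right)} = - \frac{\left(B - 1\right) \left(B - 2\right)}{2} = - \frac{\left(-1 + B\right) \left(-2 + B\right)}{2}$)
$\left(17 + 2 \cdot 8\right) k{\left(7 \right)} = \left(17 + 2 \cdot 8\right) \left(-1 - \frac{7^{2}}{2} + \frac{3}{2} \cdot 7\right) = \left(17 + 16\right) \left(-1 - \frac{49}{2} + \frac{21}{2}\right) = 33 \left(-1 - \frac{49}{2} + \frac{21}{2}\right) = 33 \left(-15\right) = -495$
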